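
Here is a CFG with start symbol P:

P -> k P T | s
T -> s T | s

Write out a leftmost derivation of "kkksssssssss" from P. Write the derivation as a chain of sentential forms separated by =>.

P=>kPT=>kkPTT=>kkkPTTT=>kkksTTT=>kkkssTT=>kkksssTT=>kkkssssTT=>kkksssssTT=>kkkssssssT=>kkksssssssT=>kkkssssssssT=>kkksssssssss

P => kPT   [P -> k P T]
kPT => kkPTT   [P -> k P T]
kkPTT => kkkPTTT   [P -> k P T]
kkkPTTT => kkksTTT   [P -> s]
kkksTTT => kkkssTT   [T -> s]
kkkssTT => kkksssTT   [T -> s T]
kkksssTT => kkkssssTT   [T -> s T]
kkkssssTT => kkksssssTT   [T -> s T]
kkksssssTT => kkkssssssT   [T -> s]
kkkssssssT => kkksssssssT   [T -> s T]
kkksssssssT => kkkssssssssT   [T -> s T]
kkkssssssssT => kkksssssssss   [T -> s]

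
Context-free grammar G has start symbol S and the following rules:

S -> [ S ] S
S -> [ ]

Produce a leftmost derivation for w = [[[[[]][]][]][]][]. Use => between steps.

S => [S]S   [S -> [ S ] S]
[S]S => [[S]S]S   [S -> [ S ] S]
[[S]S]S => [[[S]S]S]S   [S -> [ S ] S]
[[[S]S]S]S => [[[[S]S]S]S]S   [S -> [ S ] S]
[[[[S]S]S]S]S => [[[[[]]S]S]S]S   [S -> [ ]]
[[[[[]]S]S]S]S => [[[[[]][]]S]S]S   [S -> [ ]]
[[[[[]][]]S]S]S => [[[[[]][]][]]S]S   [S -> [ ]]
[[[[[]][]][]]S]S => [[[[[]][]][]][]]S   [S -> [ ]]
[[[[[]][]][]][]]S => [[[[[]][]][]][]][]   [S -> [ ]]

S => [S]S => [[S]S]S => [[[S]S]S]S => [[[[S]S]S]S]S => [[[[[]]S]S]S]S => [[[[[]][]]S]S]S => [[[[[]][]][]]S]S => [[[[[]][]][]][]]S => [[[[[]][]][]][]][]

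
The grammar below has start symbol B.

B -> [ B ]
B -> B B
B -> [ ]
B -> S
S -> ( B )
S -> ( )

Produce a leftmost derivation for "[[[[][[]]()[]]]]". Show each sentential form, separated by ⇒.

B ⇒ [B] ⇒ [[B]] ⇒ [[[B]]] ⇒ [[[BB]]] ⇒ [[[[]B]]] ⇒ [[[[]BB]]] ⇒ [[[[][B]B]]] ⇒ [[[[][[]]B]]] ⇒ [[[[][[]]BB]]] ⇒ [[[[][[]]SB]]] ⇒ [[[[][[]]()B]]] ⇒ [[[[][[]]()[]]]]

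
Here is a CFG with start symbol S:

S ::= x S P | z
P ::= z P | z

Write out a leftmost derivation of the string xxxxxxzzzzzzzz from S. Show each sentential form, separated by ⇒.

S ⇒ xSP ⇒ xxSPP ⇒ xxxSPPP ⇒ xxxxSPPPP ⇒ xxxxxSPPPPP ⇒ xxxxxxSPPPPPP ⇒ xxxxxxzPPPPPP ⇒ xxxxxxzzPPPPP ⇒ xxxxxxzzzPPPPP ⇒ xxxxxxzzzzPPPP ⇒ xxxxxxzzzzzPPP ⇒ xxxxxxzzzzzzPP ⇒ xxxxxxzzzzzzzP ⇒ xxxxxxzzzzzzzz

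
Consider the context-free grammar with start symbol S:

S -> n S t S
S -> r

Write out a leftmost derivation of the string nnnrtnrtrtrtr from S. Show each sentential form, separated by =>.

S => nStS   [S -> n S t S]
nStS => nnStStS   [S -> n S t S]
nnStStS => nnnStStStS   [S -> n S t S]
nnnStStStS => nnnrtStStS   [S -> r]
nnnrtStStS => nnnrtnStStStS   [S -> n S t S]
nnnrtnStStStS => nnnrtnrtStStS   [S -> r]
nnnrtnrtStStS => nnnrtnrtrtStS   [S -> r]
nnnrtnrtrtStS => nnnrtnrtrtrtS   [S -> r]
nnnrtnrtrtrtS => nnnrtnrtrtrtr   [S -> r]

S=>nStS=>nnStStS=>nnnStStStS=>nnnrtStStS=>nnnrtnStStStS=>nnnrtnrtStStS=>nnnrtnrtrtStS=>nnnrtnrtrtrtS=>nnnrtnrtrtrtr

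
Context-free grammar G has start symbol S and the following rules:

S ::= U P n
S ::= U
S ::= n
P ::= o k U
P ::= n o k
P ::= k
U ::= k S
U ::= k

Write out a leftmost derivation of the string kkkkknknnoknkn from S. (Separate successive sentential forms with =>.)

S => UPn   [S ::= U P n]
UPn => kSPn   [U ::= k S]
kSPn => kUPnPn   [S ::= U P n]
kUPnPn => kkSPnPn   [U ::= k S]
kkSPnPn => kkUPnPnPn   [S ::= U P n]
kkUPnPnPn => kkkSPnPnPn   [U ::= k S]
kkkSPnPnPn => kkkUPnPnPnPn   [S ::= U P n]
kkkUPnPnPnPn => kkkkPnPnPnPn   [U ::= k]
kkkkPnPnPnPn => kkkkknPnPnPn   [P ::= k]
kkkkknPnPnPn => kkkkknknPnPn   [P ::= k]
kkkkknknPnPn => kkkkknknnoknPn   [P ::= n o k]
kkkkknknnoknPn => kkkkknknnoknkn   [P ::= k]

S=>UPn=>kSPn=>kUPnPn=>kkSPnPn=>kkUPnPnPn=>kkkSPnPnPn=>kkkUPnPnPnPn=>kkkkPnPnPnPn=>kkkkknPnPnPn=>kkkkknknPnPn=>kkkkknknnoknPn=>kkkkknknnoknkn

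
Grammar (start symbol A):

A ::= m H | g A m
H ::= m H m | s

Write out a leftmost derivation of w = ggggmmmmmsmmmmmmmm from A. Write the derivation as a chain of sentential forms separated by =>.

A => gAm => ggAmm => gggAmmm => ggggAmmmm => ggggmHmmmm => ggggmmHmmmmm => ggggmmmHmmmmmm => ggggmmmmHmmmmmmm => ggggmmmmmHmmmmmmmm => ggggmmmmmsmmmmmmmm

A => gAm   [A ::= g A m]
gAm => ggAmm   [A ::= g A m]
ggAmm => gggAmmm   [A ::= g A m]
gggAmmm => ggggAmmmm   [A ::= g A m]
ggggAmmmm => ggggmHmmmm   [A ::= m H]
ggggmHmmmm => ggggmmHmmmmm   [H ::= m H m]
ggggmmHmmmmm => ggggmmmHmmmmmm   [H ::= m H m]
ggggmmmHmmmmmm => ggggmmmmHmmmmmmm   [H ::= m H m]
ggggmmmmHmmmmmmm => ggggmmmmmHmmmmmmmm   [H ::= m H m]
ggggmmmmmHmmmmmmmm => ggggmmmmmsmmmmmmmm   [H ::= s]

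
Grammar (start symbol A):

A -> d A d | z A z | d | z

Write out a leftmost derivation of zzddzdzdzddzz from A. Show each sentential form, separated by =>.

A => zAz   [A -> z A z]
zAz => zzAzz   [A -> z A z]
zzAzz => zzdAdzz   [A -> d A d]
zzdAdzz => zzddAddzz   [A -> d A d]
zzddAddzz => zzddzAzddzz   [A -> z A z]
zzddzAzddzz => zzddzdAdzddzz   [A -> d A d]
zzddzdAdzddzz => zzddzdzdzddzz   [A -> z]

A => zAz => zzAzz => zzdAdzz => zzddAddzz => zzddzAzddzz => zzddzdAdzddzz => zzddzdzdzddzz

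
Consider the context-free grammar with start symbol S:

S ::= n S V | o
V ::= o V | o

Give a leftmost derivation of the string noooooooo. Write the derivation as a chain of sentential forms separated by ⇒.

S ⇒ nSV ⇒ noV ⇒ nooV ⇒ noooV ⇒ nooooV ⇒ noooooV ⇒ nooooooV ⇒ noooooooV ⇒ noooooooo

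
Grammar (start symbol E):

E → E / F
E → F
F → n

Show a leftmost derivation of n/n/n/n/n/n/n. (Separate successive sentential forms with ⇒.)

E ⇒ E/F   [E → E / F]
E/F ⇒ E/F/F   [E → E / F]
E/F/F ⇒ E/F/F/F   [E → E / F]
E/F/F/F ⇒ E/F/F/F/F   [E → E / F]
E/F/F/F/F ⇒ E/F/F/F/F/F   [E → E / F]
E/F/F/F/F/F ⇒ E/F/F/F/F/F/F   [E → E / F]
E/F/F/F/F/F/F ⇒ F/F/F/F/F/F/F   [E → F]
F/F/F/F/F/F/F ⇒ n/F/F/F/F/F/F   [F → n]
n/F/F/F/F/F/F ⇒ n/n/F/F/F/F/F   [F → n]
n/n/F/F/F/F/F ⇒ n/n/n/F/F/F/F   [F → n]
n/n/n/F/F/F/F ⇒ n/n/n/n/F/F/F   [F → n]
n/n/n/n/F/F/F ⇒ n/n/n/n/n/F/F   [F → n]
n/n/n/n/n/F/F ⇒ n/n/n/n/n/n/F   [F → n]
n/n/n/n/n/n/F ⇒ n/n/n/n/n/n/n   [F → n]

E ⇒ E/F ⇒ E/F/F ⇒ E/F/F/F ⇒ E/F/F/F/F ⇒ E/F/F/F/F/F ⇒ E/F/F/F/F/F/F ⇒ F/F/F/F/F/F/F ⇒ n/F/F/F/F/F/F ⇒ n/n/F/F/F/F/F ⇒ n/n/n/F/F/F/F ⇒ n/n/n/n/F/F/F ⇒ n/n/n/n/n/F/F ⇒ n/n/n/n/n/n/F ⇒ n/n/n/n/n/n/n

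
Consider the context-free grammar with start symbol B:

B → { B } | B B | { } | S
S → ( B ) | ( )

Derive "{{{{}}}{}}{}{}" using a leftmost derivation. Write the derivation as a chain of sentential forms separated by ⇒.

B⇒BB⇒BBB⇒{B}BB⇒{BB}BB⇒{{B}B}BB⇒{{{B}}B}BB⇒{{{{}}}B}BB⇒{{{{}}}{}}BB⇒{{{{}}}{}}{}B⇒{{{{}}}{}}{}{}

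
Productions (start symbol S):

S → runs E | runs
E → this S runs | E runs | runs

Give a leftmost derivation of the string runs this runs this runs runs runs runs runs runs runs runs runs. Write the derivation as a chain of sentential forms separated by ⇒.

S ⇒ runs E   [S → runs E]
runs E ⇒ runs this S runs   [E → this S runs]
runs this S runs ⇒ runs this runs E runs   [S → runs E]
runs this runs E runs ⇒ runs this runs E runs runs   [E → E runs]
runs this runs E runs runs ⇒ runs this runs E runs runs runs   [E → E runs]
runs this runs E runs runs runs ⇒ runs this runs this S runs runs runs runs   [E → this S runs]
runs this runs this S runs runs runs runs ⇒ runs this runs this runs E runs runs runs runs   [S → runs E]
runs this runs this runs E runs runs runs runs ⇒ runs this runs this runs E runs runs runs runs runs   [E → E runs]
runs this runs this runs E runs runs runs runs runs ⇒ runs this runs this runs E runs runs runs runs runs runs   [E → E runs]
runs this runs this runs E runs runs runs runs runs runs ⇒ runs this runs this runs E runs runs runs runs runs runs runs   [E → E runs]
runs this runs this runs E runs runs runs runs runs runs runs ⇒ runs this runs this runs runs runs runs runs runs runs runs runs   [E → runs]

S ⇒ runs E ⇒ runs this S runs ⇒ runs this runs E runs ⇒ runs this runs E runs runs ⇒ runs this runs E runs runs runs ⇒ runs this runs this S runs runs runs runs ⇒ runs this runs this runs E runs runs runs runs ⇒ runs this runs this runs E runs runs runs runs runs ⇒ runs this runs this runs E runs runs runs runs runs runs ⇒ runs this runs this runs E runs runs runs runs runs runs runs ⇒ runs this runs this runs runs runs runs runs runs runs runs runs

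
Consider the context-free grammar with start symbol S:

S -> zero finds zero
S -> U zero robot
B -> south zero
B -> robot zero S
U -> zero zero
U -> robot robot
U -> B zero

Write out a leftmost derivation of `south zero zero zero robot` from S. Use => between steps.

S => U zero robot   [S -> U zero robot]
U zero robot => B zero zero robot   [U -> B zero]
B zero zero robot => south zero zero zero robot   [B -> south zero]

S => U zero robot => B zero zero robot => south zero zero zero robot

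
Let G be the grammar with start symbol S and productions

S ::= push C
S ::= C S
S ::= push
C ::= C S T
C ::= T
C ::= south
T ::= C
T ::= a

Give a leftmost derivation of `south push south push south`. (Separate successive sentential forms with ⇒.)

S ⇒ C S ⇒ C S T S ⇒ south S T S ⇒ south push T S ⇒ south push C S ⇒ south push south S ⇒ south push south push C ⇒ south push south push south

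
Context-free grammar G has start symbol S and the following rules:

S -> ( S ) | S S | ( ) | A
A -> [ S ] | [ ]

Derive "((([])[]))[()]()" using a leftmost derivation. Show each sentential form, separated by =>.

S => SS => SSS => (S)SS => ((S))SS => ((SS))SS => (((S)S))SS => (((A)S))SS => ((([])S))SS => ((([])A))SS => ((([])[]))SS => ((([])[]))AS => ((([])[]))[S]S => ((([])[]))[()]S => ((([])[]))[()]()

S => SS   [S -> S S]
SS => SSS   [S -> S S]
SSS => (S)SS   [S -> ( S )]
(S)SS => ((S))SS   [S -> ( S )]
((S))SS => ((SS))SS   [S -> S S]
((SS))SS => (((S)S))SS   [S -> ( S )]
(((S)S))SS => (((A)S))SS   [S -> A]
(((A)S))SS => ((([])S))SS   [A -> [ ]]
((([])S))SS => ((([])A))SS   [S -> A]
((([])A))SS => ((([])[]))SS   [A -> [ ]]
((([])[]))SS => ((([])[]))AS   [S -> A]
((([])[]))AS => ((([])[]))[S]S   [A -> [ S ]]
((([])[]))[S]S => ((([])[]))[()]S   [S -> ( )]
((([])[]))[()]S => ((([])[]))[()]()   [S -> ( )]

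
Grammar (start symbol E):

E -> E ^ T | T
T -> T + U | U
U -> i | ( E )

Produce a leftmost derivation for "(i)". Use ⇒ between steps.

E ⇒ T   [E -> T]
T ⇒ U   [T -> U]
U ⇒ (E)   [U -> ( E )]
(E) ⇒ (T)   [E -> T]
(T) ⇒ (U)   [T -> U]
(U) ⇒ (i)   [U -> i]

E ⇒ T ⇒ U ⇒ (E) ⇒ (T) ⇒ (U) ⇒ (i)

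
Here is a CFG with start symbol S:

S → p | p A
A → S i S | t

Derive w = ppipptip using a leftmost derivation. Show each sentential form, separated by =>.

S => pA   [S → p A]
pA => pSiS   [A → S i S]
pSiS => ppiS   [S → p]
ppiS => ppipA   [S → p A]
ppipA => ppipSiS   [A → S i S]
ppipSiS => ppippAiS   [S → p A]
ppippAiS => ppipptiS   [A → t]
ppipptiS => ppipptip   [S → p]

S => pA => pSiS => ppiS => ppipA => ppipSiS => ppippAiS => ppipptiS => ppipptip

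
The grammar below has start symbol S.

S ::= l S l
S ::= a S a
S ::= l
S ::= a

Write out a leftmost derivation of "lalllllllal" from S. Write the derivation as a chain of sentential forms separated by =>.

S => lSl   [S ::= l S l]
lSl => laSal   [S ::= a S a]
laSal => lalSlal   [S ::= l S l]
lalSlal => lallSllal   [S ::= l S l]
lallSllal => lalllSlllal   [S ::= l S l]
lalllSlllal => lalllllllal   [S ::= l]

S => lSl => laSal => lalSlal => lallSllal => lalllSlllal => lalllllllal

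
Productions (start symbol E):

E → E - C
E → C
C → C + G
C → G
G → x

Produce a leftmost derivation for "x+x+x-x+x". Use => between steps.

E=>E-C=>C-C=>C+G-C=>C+G+G-C=>G+G+G-C=>x+G+G-C=>x+x+G-C=>x+x+x-C=>x+x+x-C+G=>x+x+x-G+G=>x+x+x-x+G=>x+x+x-x+x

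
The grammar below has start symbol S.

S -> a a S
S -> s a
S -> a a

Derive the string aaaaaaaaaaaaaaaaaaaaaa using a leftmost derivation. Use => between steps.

S => aaS => aaaaS => aaaaaaS => aaaaaaaaS => aaaaaaaaaaS => aaaaaaaaaaaaS => aaaaaaaaaaaaaaS => aaaaaaaaaaaaaaaaS => aaaaaaaaaaaaaaaaaaS => aaaaaaaaaaaaaaaaaaaaS => aaaaaaaaaaaaaaaaaaaaaa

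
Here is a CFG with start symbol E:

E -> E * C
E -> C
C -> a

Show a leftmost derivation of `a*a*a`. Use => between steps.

E => E*C => E*C*C => C*C*C => a*C*C => a*a*C => a*a*a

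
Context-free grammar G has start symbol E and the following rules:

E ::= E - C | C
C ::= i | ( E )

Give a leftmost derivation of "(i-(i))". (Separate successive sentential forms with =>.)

E => C   [E ::= C]
C => (E)   [C ::= ( E )]
(E) => (E-C)   [E ::= E - C]
(E-C) => (C-C)   [E ::= C]
(C-C) => (i-C)   [C ::= i]
(i-C) => (i-(E))   [C ::= ( E )]
(i-(E)) => (i-(C))   [E ::= C]
(i-(C)) => (i-(i))   [C ::= i]

E=>C=>(E)=>(E-C)=>(C-C)=>(i-C)=>(i-(E))=>(i-(C))=>(i-(i))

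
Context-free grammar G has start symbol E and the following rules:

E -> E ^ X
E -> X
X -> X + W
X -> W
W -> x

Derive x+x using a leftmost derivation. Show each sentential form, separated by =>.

E => X   [E -> X]
X => X+W   [X -> X + W]
X+W => W+W   [X -> W]
W+W => x+W   [W -> x]
x+W => x+x   [W -> x]

E => X => X+W => W+W => x+W => x+x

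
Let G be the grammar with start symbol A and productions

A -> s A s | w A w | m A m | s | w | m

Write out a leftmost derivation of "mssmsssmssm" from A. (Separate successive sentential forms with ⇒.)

A ⇒ mAm ⇒ msAsm ⇒ mssAssm ⇒ mssmAmssm ⇒ mssmsAsmssm ⇒ mssmsssmssm

A ⇒ mAm   [A -> m A m]
mAm ⇒ msAsm   [A -> s A s]
msAsm ⇒ mssAssm   [A -> s A s]
mssAssm ⇒ mssmAmssm   [A -> m A m]
mssmAmssm ⇒ mssmsAsmssm   [A -> s A s]
mssmsAsmssm ⇒ mssmsssmssm   [A -> s]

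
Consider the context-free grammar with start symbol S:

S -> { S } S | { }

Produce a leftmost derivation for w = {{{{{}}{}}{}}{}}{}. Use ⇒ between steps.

S ⇒ {S}S   [S -> { S } S]
{S}S ⇒ {{S}S}S   [S -> { S } S]
{{S}S}S ⇒ {{{S}S}S}S   [S -> { S } S]
{{{S}S}S}S ⇒ {{{{S}S}S}S}S   [S -> { S } S]
{{{{S}S}S}S}S ⇒ {{{{{}}S}S}S}S   [S -> { }]
{{{{{}}S}S}S}S ⇒ {{{{{}}{}}S}S}S   [S -> { }]
{{{{{}}{}}S}S}S ⇒ {{{{{}}{}}{}}S}S   [S -> { }]
{{{{{}}{}}{}}S}S ⇒ {{{{{}}{}}{}}{}}S   [S -> { }]
{{{{{}}{}}{}}{}}S ⇒ {{{{{}}{}}{}}{}}{}   [S -> { }]

S⇒{S}S⇒{{S}S}S⇒{{{S}S}S}S⇒{{{{S}S}S}S}S⇒{{{{{}}S}S}S}S⇒{{{{{}}{}}S}S}S⇒{{{{{}}{}}{}}S}S⇒{{{{{}}{}}{}}{}}S⇒{{{{{}}{}}{}}{}}{}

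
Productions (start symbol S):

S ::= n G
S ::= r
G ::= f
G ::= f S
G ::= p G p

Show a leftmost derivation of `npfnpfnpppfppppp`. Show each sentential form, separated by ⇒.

S⇒nG⇒npGp⇒npfSp⇒npfnGp⇒npfnpGpp⇒npfnpfSpp⇒npfnpfnGpp⇒npfnpfnpGppp⇒npfnpfnppGpppp⇒npfnpfnpppGppppp⇒npfnpfnpppfppppp

S ⇒ nG   [S ::= n G]
nG ⇒ npGp   [G ::= p G p]
npGp ⇒ npfSp   [G ::= f S]
npfSp ⇒ npfnGp   [S ::= n G]
npfnGp ⇒ npfnpGpp   [G ::= p G p]
npfnpGpp ⇒ npfnpfSpp   [G ::= f S]
npfnpfSpp ⇒ npfnpfnGpp   [S ::= n G]
npfnpfnGpp ⇒ npfnpfnpGppp   [G ::= p G p]
npfnpfnpGppp ⇒ npfnpfnppGpppp   [G ::= p G p]
npfnpfnppGpppp ⇒ npfnpfnpppGppppp   [G ::= p G p]
npfnpfnpppGppppp ⇒ npfnpfnpppfppppp   [G ::= f]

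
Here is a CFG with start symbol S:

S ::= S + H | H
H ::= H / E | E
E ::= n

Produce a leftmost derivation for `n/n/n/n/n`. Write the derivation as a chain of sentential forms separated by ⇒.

S ⇒ H   [S ::= H]
H ⇒ H/E   [H ::= H / E]
H/E ⇒ H/E/E   [H ::= H / E]
H/E/E ⇒ H/E/E/E   [H ::= H / E]
H/E/E/E ⇒ H/E/E/E/E   [H ::= H / E]
H/E/E/E/E ⇒ E/E/E/E/E   [H ::= E]
E/E/E/E/E ⇒ n/E/E/E/E   [E ::= n]
n/E/E/E/E ⇒ n/n/E/E/E   [E ::= n]
n/n/E/E/E ⇒ n/n/n/E/E   [E ::= n]
n/n/n/E/E ⇒ n/n/n/n/E   [E ::= n]
n/n/n/n/E ⇒ n/n/n/n/n   [E ::= n]

S ⇒ H ⇒ H/E ⇒ H/E/E ⇒ H/E/E/E ⇒ H/E/E/E/E ⇒ E/E/E/E/E ⇒ n/E/E/E/E ⇒ n/n/E/E/E ⇒ n/n/n/E/E ⇒ n/n/n/n/E ⇒ n/n/n/n/n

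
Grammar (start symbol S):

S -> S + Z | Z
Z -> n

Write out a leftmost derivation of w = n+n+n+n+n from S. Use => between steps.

S => S+Z   [S -> S + Z]
S+Z => S+Z+Z   [S -> S + Z]
S+Z+Z => S+Z+Z+Z   [S -> S + Z]
S+Z+Z+Z => S+Z+Z+Z+Z   [S -> S + Z]
S+Z+Z+Z+Z => Z+Z+Z+Z+Z   [S -> Z]
Z+Z+Z+Z+Z => n+Z+Z+Z+Z   [Z -> n]
n+Z+Z+Z+Z => n+n+Z+Z+Z   [Z -> n]
n+n+Z+Z+Z => n+n+n+Z+Z   [Z -> n]
n+n+n+Z+Z => n+n+n+n+Z   [Z -> n]
n+n+n+n+Z => n+n+n+n+n   [Z -> n]

S=>S+Z=>S+Z+Z=>S+Z+Z+Z=>S+Z+Z+Z+Z=>Z+Z+Z+Z+Z=>n+Z+Z+Z+Z=>n+n+Z+Z+Z=>n+n+n+Z+Z=>n+n+n+n+Z=>n+n+n+n+n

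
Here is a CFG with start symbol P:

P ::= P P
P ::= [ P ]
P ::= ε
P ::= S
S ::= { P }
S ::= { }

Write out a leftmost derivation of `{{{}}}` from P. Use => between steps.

P => S => {P} => {S} => {{P}} => {{S}} => {{{}}}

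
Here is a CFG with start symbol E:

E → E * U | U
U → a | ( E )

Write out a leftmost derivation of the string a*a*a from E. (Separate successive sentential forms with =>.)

E => E*U => E*U*U => U*U*U => a*U*U => a*a*U => a*a*a

E => E*U   [E → E * U]
E*U => E*U*U   [E → E * U]
E*U*U => U*U*U   [E → U]
U*U*U => a*U*U   [U → a]
a*U*U => a*a*U   [U → a]
a*a*U => a*a*a   [U → a]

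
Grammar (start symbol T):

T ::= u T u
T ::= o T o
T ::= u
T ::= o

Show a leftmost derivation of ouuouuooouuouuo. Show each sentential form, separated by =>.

T => oTo => ouTuo => ouuTuuo => ouuoTouuo => ouuouTuouuo => ouuouuTuuouuo => ouuouuoTouuouuo => ouuouuooouuouuo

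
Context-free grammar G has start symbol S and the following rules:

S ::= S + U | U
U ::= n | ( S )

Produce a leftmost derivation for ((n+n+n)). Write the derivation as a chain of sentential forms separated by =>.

S => U => (S) => (U) => ((S)) => ((S+U)) => ((S+U+U)) => ((U+U+U)) => ((n+U+U)) => ((n+n+U)) => ((n+n+n))

S => U   [S ::= U]
U => (S)   [U ::= ( S )]
(S) => (U)   [S ::= U]
(U) => ((S))   [U ::= ( S )]
((S)) => ((S+U))   [S ::= S + U]
((S+U)) => ((S+U+U))   [S ::= S + U]
((S+U+U)) => ((U+U+U))   [S ::= U]
((U+U+U)) => ((n+U+U))   [U ::= n]
((n+U+U)) => ((n+n+U))   [U ::= n]
((n+n+U)) => ((n+n+n))   [U ::= n]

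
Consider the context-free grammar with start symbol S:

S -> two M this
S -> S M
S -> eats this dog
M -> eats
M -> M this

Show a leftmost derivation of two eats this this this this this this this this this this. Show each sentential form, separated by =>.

S => two M this => two M this this => two M this this this => two M this this this this => two M this this this this this => two M this this this this this this => two M this this this this this this this => two M this this this this this this this this => two M this this this this this this this this this => two M this this this this this this this this this this => two eats this this this this this this this this this this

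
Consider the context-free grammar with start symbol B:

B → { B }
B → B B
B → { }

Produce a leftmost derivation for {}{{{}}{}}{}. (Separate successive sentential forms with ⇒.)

B ⇒ BB ⇒ BBB ⇒ {}BB ⇒ {}{B}B ⇒ {}{BB}B ⇒ {}{{B}B}B ⇒ {}{{{}}B}B ⇒ {}{{{}}{}}B ⇒ {}{{{}}{}}{}

B ⇒ BB   [B → B B]
BB ⇒ BBB   [B → B B]
BBB ⇒ {}BB   [B → { }]
{}BB ⇒ {}{B}B   [B → { B }]
{}{B}B ⇒ {}{BB}B   [B → B B]
{}{BB}B ⇒ {}{{B}B}B   [B → { B }]
{}{{B}B}B ⇒ {}{{{}}B}B   [B → { }]
{}{{{}}B}B ⇒ {}{{{}}{}}B   [B → { }]
{}{{{}}{}}B ⇒ {}{{{}}{}}{}   [B → { }]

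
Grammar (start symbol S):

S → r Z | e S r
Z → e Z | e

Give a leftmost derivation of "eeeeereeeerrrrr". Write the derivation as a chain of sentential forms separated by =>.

S => eSr   [S → e S r]
eSr => eeSrr   [S → e S r]
eeSrr => eeeSrrr   [S → e S r]
eeeSrrr => eeeeSrrrr   [S → e S r]
eeeeSrrrr => eeeeeSrrrrr   [S → e S r]
eeeeeSrrrrr => eeeeerZrrrrr   [S → r Z]
eeeeerZrrrrr => eeeeereZrrrrr   [Z → e Z]
eeeeereZrrrrr => eeeeereeZrrrrr   [Z → e Z]
eeeeereeZrrrrr => eeeeereeeZrrrrr   [Z → e Z]
eeeeereeeZrrrrr => eeeeereeeerrrrr   [Z → e]

S=>eSr=>eeSrr=>eeeSrrr=>eeeeSrrrr=>eeeeeSrrrrr=>eeeeerZrrrrr=>eeeeereZrrrrr=>eeeeereeZrrrrr=>eeeeereeeZrrrrr=>eeeeereeeerrrrr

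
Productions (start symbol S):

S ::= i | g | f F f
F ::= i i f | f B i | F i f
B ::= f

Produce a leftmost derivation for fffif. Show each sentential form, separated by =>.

S => fFf => ffBif => fffif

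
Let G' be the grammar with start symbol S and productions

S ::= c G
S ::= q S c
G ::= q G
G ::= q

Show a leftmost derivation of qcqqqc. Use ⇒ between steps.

S ⇒ qSc   [S ::= q S c]
qSc ⇒ qcGc   [S ::= c G]
qcGc ⇒ qcqGc   [G ::= q G]
qcqGc ⇒ qcqqGc   [G ::= q G]
qcqqGc ⇒ qcqqqc   [G ::= q]

S ⇒ qSc ⇒ qcGc ⇒ qcqGc ⇒ qcqqGc ⇒ qcqqqc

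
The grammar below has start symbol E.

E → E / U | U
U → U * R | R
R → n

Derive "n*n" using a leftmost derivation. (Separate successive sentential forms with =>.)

E => U   [E → U]
U => U*R   [U → U * R]
U*R => R*R   [U → R]
R*R => n*R   [R → n]
n*R => n*n   [R → n]

E => U => U*R => R*R => n*R => n*n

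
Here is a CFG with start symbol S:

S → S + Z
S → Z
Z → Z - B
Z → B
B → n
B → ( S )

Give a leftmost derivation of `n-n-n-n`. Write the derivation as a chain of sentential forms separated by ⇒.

S ⇒ Z ⇒ Z-B ⇒ Z-B-B ⇒ Z-B-B-B ⇒ B-B-B-B ⇒ n-B-B-B ⇒ n-n-B-B ⇒ n-n-n-B ⇒ n-n-n-n

S ⇒ Z   [S → Z]
Z ⇒ Z-B   [Z → Z - B]
Z-B ⇒ Z-B-B   [Z → Z - B]
Z-B-B ⇒ Z-B-B-B   [Z → Z - B]
Z-B-B-B ⇒ B-B-B-B   [Z → B]
B-B-B-B ⇒ n-B-B-B   [B → n]
n-B-B-B ⇒ n-n-B-B   [B → n]
n-n-B-B ⇒ n-n-n-B   [B → n]
n-n-n-B ⇒ n-n-n-n   [B → n]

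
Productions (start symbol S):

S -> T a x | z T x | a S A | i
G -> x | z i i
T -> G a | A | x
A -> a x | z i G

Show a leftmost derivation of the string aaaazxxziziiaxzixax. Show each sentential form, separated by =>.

S => aSA => aaSAA => aaaSAAA => aaaaSAAAA => aaaazTxAAAA => aaaazxxAAAA => aaaazxxziGAAA => aaaazxxziziiAAA => aaaazxxziziiaxAA => aaaazxxziziiaxziGA => aaaazxxziziiaxzixA => aaaazxxziziiaxzixax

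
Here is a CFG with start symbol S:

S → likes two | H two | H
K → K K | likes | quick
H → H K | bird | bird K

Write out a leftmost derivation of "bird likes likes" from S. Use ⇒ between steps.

S ⇒ H ⇒ H K ⇒ H K K ⇒ bird K K ⇒ bird likes K ⇒ bird likes likes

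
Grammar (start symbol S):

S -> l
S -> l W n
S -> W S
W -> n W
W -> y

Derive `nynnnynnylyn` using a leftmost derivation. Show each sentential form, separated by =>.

S => WS => nWS => nyS => nyWS => nynWS => nynnWS => nynnnWS => nynnnyS => nynnnyWS => nynnnynWS => nynnnynnWS => nynnnynnyS => nynnnynnylWn => nynnnynnylyn

S => WS   [S -> W S]
WS => nWS   [W -> n W]
nWS => nyS   [W -> y]
nyS => nyWS   [S -> W S]
nyWS => nynWS   [W -> n W]
nynWS => nynnWS   [W -> n W]
nynnWS => nynnnWS   [W -> n W]
nynnnWS => nynnnyS   [W -> y]
nynnnyS => nynnnyWS   [S -> W S]
nynnnyWS => nynnnynWS   [W -> n W]
nynnnynWS => nynnnynnWS   [W -> n W]
nynnnynnWS => nynnnynnyS   [W -> y]
nynnnynnyS => nynnnynnylWn   [S -> l W n]
nynnnynnylWn => nynnnynnylyn   [W -> y]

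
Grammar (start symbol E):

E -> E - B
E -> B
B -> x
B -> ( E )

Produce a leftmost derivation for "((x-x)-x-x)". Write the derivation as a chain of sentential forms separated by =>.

E => B   [E -> B]
B => (E)   [B -> ( E )]
(E) => (E-B)   [E -> E - B]
(E-B) => (E-B-B)   [E -> E - B]
(E-B-B) => (B-B-B)   [E -> B]
(B-B-B) => ((E)-B-B)   [B -> ( E )]
((E)-B-B) => ((E-B)-B-B)   [E -> E - B]
((E-B)-B-B) => ((B-B)-B-B)   [E -> B]
((B-B)-B-B) => ((x-B)-B-B)   [B -> x]
((x-B)-B-B) => ((x-x)-B-B)   [B -> x]
((x-x)-B-B) => ((x-x)-x-B)   [B -> x]
((x-x)-x-B) => ((x-x)-x-x)   [B -> x]

E => B => (E) => (E-B) => (E-B-B) => (B-B-B) => ((E)-B-B) => ((E-B)-B-B) => ((B-B)-B-B) => ((x-B)-B-B) => ((x-x)-B-B) => ((x-x)-x-B) => ((x-x)-x-x)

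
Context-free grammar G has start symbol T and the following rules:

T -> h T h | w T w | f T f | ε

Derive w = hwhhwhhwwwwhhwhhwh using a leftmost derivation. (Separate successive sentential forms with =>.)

T => hTh   [T -> h T h]
hTh => hwTwh   [T -> w T w]
hwTwh => hwhThwh   [T -> h T h]
hwhThwh => hwhhThhwh   [T -> h T h]
hwhhThhwh => hwhhwTwhhwh   [T -> w T w]
hwhhwTwhhwh => hwhhwhThwhhwh   [T -> h T h]
hwhhwhThwhhwh => hwhhwhhThhwhhwh   [T -> h T h]
hwhhwhhThhwhhwh => hwhhwhhwTwhhwhhwh   [T -> w T w]
hwhhwhhwTwhhwhhwh => hwhhwhhwwTwwhhwhhwh   [T -> w T w]
hwhhwhhwwTwwhhwhhwh => hwhhwhhwwwwhhwhhwh   [T -> ε]

T=>hTh=>hwTwh=>hwhThwh=>hwhhThhwh=>hwhhwTwhhwh=>hwhhwhThwhhwh=>hwhhwhhThhwhhwh=>hwhhwhhwTwhhwhhwh=>hwhhwhhwwTwwhhwhhwh=>hwhhwhhwwwwhhwhhwh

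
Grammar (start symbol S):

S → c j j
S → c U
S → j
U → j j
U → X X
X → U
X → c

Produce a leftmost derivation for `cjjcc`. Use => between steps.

S => cU   [S → c U]
cU => cXX   [U → X X]
cXX => cUX   [X → U]
cUX => cXXX   [U → X X]
cXXX => cUXX   [X → U]
cUXX => cjjXX   [U → j j]
cjjXX => cjjcX   [X → c]
cjjcX => cjjcc   [X → c]

S=>cU=>cXX=>cUX=>cXXX=>cUXX=>cjjXX=>cjjcX=>cjjcc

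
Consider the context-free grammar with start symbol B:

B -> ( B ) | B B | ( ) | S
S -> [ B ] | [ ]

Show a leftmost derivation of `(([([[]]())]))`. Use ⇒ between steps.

B ⇒ (B)   [B -> ( B )]
(B) ⇒ ((B))   [B -> ( B )]
((B)) ⇒ ((S))   [B -> S]
((S)) ⇒ (([B]))   [S -> [ B ]]
(([B])) ⇒ (([(B)]))   [B -> ( B )]
(([(B)])) ⇒ (([(BB)]))   [B -> B B]
(([(BB)])) ⇒ (([(SB)]))   [B -> S]
(([(SB)])) ⇒ (([([B]B)]))   [S -> [ B ]]
(([([B]B)])) ⇒ (([([S]B)]))   [B -> S]
(([([S]B)])) ⇒ (([([[]]B)]))   [S -> [ ]]
(([([[]]B)])) ⇒ (([([[]]())]))   [B -> ( )]

B⇒(B)⇒((B))⇒((S))⇒(([B]))⇒(([(B)]))⇒(([(BB)]))⇒(([(SB)]))⇒(([([B]B)]))⇒(([([S]B)]))⇒(([([[]]B)]))⇒(([([[]]())]))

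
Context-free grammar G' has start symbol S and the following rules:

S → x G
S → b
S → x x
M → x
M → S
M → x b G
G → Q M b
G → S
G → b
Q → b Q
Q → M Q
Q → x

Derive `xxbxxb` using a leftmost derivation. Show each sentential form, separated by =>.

S => xG   [S → x G]
xG => xQMb   [G → Q M b]
xQMb => xMQMb   [Q → M Q]
xMQMb => xxQMb   [M → x]
xxQMb => xxMQMb   [Q → M Q]
xxMQMb => xxSQMb   [M → S]
xxSQMb => xxbQMb   [S → b]
xxbQMb => xxbxMb   [Q → x]
xxbxMb => xxbxxb   [M → x]

S => xG => xQMb => xMQMb => xxQMb => xxMQMb => xxSQMb => xxbQMb => xxbxMb => xxbxxb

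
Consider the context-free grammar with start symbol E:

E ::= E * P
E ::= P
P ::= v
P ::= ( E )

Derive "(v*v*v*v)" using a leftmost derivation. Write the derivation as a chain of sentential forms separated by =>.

E => P   [E ::= P]
P => (E)   [P ::= ( E )]
(E) => (E*P)   [E ::= E * P]
(E*P) => (E*P*P)   [E ::= E * P]
(E*P*P) => (E*P*P*P)   [E ::= E * P]
(E*P*P*P) => (P*P*P*P)   [E ::= P]
(P*P*P*P) => (v*P*P*P)   [P ::= v]
(v*P*P*P) => (v*v*P*P)   [P ::= v]
(v*v*P*P) => (v*v*v*P)   [P ::= v]
(v*v*v*P) => (v*v*v*v)   [P ::= v]

E => P => (E) => (E*P) => (E*P*P) => (E*P*P*P) => (P*P*P*P) => (v*P*P*P) => (v*v*P*P) => (v*v*v*P) => (v*v*v*v)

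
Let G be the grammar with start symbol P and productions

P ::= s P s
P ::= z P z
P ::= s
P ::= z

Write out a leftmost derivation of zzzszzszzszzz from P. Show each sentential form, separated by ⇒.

P⇒zPz⇒zzPzz⇒zzzPzzz⇒zzzsPszzz⇒zzzszPzszzz⇒zzzszzPzzszzz⇒zzzszzszzszzz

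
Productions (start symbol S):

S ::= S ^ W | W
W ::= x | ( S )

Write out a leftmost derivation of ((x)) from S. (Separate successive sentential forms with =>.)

S => W   [S ::= W]
W => (S)   [W ::= ( S )]
(S) => (W)   [S ::= W]
(W) => ((S))   [W ::= ( S )]
((S)) => ((W))   [S ::= W]
((W)) => ((x))   [W ::= x]

S=>W=>(S)=>(W)=>((S))=>((W))=>((x))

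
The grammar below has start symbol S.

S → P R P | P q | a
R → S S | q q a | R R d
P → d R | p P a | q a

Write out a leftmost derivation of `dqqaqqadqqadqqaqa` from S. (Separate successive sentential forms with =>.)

S => PRP   [S → P R P]
PRP => dRRP   [P → d R]
dRRP => dRRdRP   [R → R R d]
dRRdRP => dRRdRdRP   [R → R R d]
dRRdRdRP => dqqaRdRdRP   [R → q q a]
dqqaRdRdRP => dqqaqqadRdRP   [R → q q a]
dqqaqqadRdRP => dqqaqqadqqadRP   [R → q q a]
dqqaqqadqqadRP => dqqaqqadqqadqqaP   [R → q q a]
dqqaqqadqqadqqaP => dqqaqqadqqadqqaqa   [P → q a]

S=>PRP=>dRRP=>dRRdRP=>dRRdRdRP=>dqqaRdRdRP=>dqqaqqadRdRP=>dqqaqqadqqadRP=>dqqaqqadqqadqqaP=>dqqaqqadqqadqqaqa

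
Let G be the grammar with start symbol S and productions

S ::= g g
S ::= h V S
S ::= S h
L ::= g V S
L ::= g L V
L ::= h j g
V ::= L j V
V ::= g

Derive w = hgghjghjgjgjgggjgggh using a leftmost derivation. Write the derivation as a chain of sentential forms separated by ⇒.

S ⇒ Sh ⇒ hVSh ⇒ hLjVSh ⇒ hgVSjVSh ⇒ hgLjVSjVSh ⇒ hggLVjVSjVSh ⇒ hgghjgVjVSjVSh ⇒ hgghjgLjVjVSjVSh ⇒ hgghjghjgjVjVSjVSh ⇒ hgghjghjgjgjVSjVSh ⇒ hgghjghjgjgjgSjVSh ⇒ hgghjghjgjgjgggjVSh ⇒ hgghjghjgjgjgggjgSh ⇒ hgghjghjgjgjgggjgggh

S ⇒ Sh   [S ::= S h]
Sh ⇒ hVSh   [S ::= h V S]
hVSh ⇒ hLjVSh   [V ::= L j V]
hLjVSh ⇒ hgVSjVSh   [L ::= g V S]
hgVSjVSh ⇒ hgLjVSjVSh   [V ::= L j V]
hgLjVSjVSh ⇒ hggLVjVSjVSh   [L ::= g L V]
hggLVjVSjVSh ⇒ hgghjgVjVSjVSh   [L ::= h j g]
hgghjgVjVSjVSh ⇒ hgghjgLjVjVSjVSh   [V ::= L j V]
hgghjgLjVjVSjVSh ⇒ hgghjghjgjVjVSjVSh   [L ::= h j g]
hgghjghjgjVjVSjVSh ⇒ hgghjghjgjgjVSjVSh   [V ::= g]
hgghjghjgjgjVSjVSh ⇒ hgghjghjgjgjgSjVSh   [V ::= g]
hgghjghjgjgjgSjVSh ⇒ hgghjghjgjgjgggjVSh   [S ::= g g]
hgghjghjgjgjgggjVSh ⇒ hgghjghjgjgjgggjgSh   [V ::= g]
hgghjghjgjgjgggjgSh ⇒ hgghjghjgjgjgggjgggh   [S ::= g g]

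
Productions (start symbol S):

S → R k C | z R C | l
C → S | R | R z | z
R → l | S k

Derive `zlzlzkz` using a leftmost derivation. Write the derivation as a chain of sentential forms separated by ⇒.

S⇒zRC⇒zlC⇒zlRz⇒zlSkz⇒zlzRCkz⇒zlzlCkz⇒zlzlzkz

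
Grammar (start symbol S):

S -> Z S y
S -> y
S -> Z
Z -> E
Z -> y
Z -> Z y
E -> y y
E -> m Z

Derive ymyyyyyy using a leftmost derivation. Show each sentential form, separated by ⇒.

S⇒ZSy⇒ySy⇒yZSyy⇒yZySyy⇒yZyySyy⇒yEyySyy⇒ymZyySyy⇒ymyyySyy⇒ymyyyyyy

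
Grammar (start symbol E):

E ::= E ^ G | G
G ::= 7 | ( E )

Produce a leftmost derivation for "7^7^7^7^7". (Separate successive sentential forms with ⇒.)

E⇒E^G⇒E^G^G⇒E^G^G^G⇒E^G^G^G^G⇒G^G^G^G^G⇒7^G^G^G^G⇒7^7^G^G^G⇒7^7^7^G^G⇒7^7^7^7^G⇒7^7^7^7^7

E ⇒ E^G   [E ::= E ^ G]
E^G ⇒ E^G^G   [E ::= E ^ G]
E^G^G ⇒ E^G^G^G   [E ::= E ^ G]
E^G^G^G ⇒ E^G^G^G^G   [E ::= E ^ G]
E^G^G^G^G ⇒ G^G^G^G^G   [E ::= G]
G^G^G^G^G ⇒ 7^G^G^G^G   [G ::= 7]
7^G^G^G^G ⇒ 7^7^G^G^G   [G ::= 7]
7^7^G^G^G ⇒ 7^7^7^G^G   [G ::= 7]
7^7^7^G^G ⇒ 7^7^7^7^G   [G ::= 7]
7^7^7^7^G ⇒ 7^7^7^7^7   [G ::= 7]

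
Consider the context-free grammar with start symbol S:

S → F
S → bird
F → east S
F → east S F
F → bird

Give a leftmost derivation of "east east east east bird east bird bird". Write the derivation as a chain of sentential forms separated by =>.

S => F   [S → F]
F => east S F   [F → east S F]
east S F => east F F   [S → F]
east F F => east east S F   [F → east S]
east east S F => east east F F   [S → F]
east east F F => east east east S F   [F → east S]
east east east S F => east east east F F   [S → F]
east east east F F => east east east east S F   [F → east S]
east east east east S F => east east east east bird F   [S → bird]
east east east east bird F => east east east east bird east S F   [F → east S F]
east east east east bird east S F => east east east east bird east bird F   [S → bird]
east east east east bird east bird F => east east east east bird east bird bird   [F → bird]

S => F => east S F => east F F => east east S F => east east F F => east east east S F => east east east F F => east east east east S F => east east east east bird F => east east east east bird east S F => east east east east bird east bird F => east east east east bird east bird bird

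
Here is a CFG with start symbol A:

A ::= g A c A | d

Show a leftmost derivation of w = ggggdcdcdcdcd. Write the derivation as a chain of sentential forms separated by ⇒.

A ⇒ gAcA   [A ::= g A c A]
gAcA ⇒ ggAcAcA   [A ::= g A c A]
ggAcAcA ⇒ gggAcAcAcA   [A ::= g A c A]
gggAcAcAcA ⇒ ggggAcAcAcAcA   [A ::= g A c A]
ggggAcAcAcAcA ⇒ ggggdcAcAcAcA   [A ::= d]
ggggdcAcAcAcA ⇒ ggggdcdcAcAcA   [A ::= d]
ggggdcdcAcAcA ⇒ ggggdcdcdcAcA   [A ::= d]
ggggdcdcdcAcA ⇒ ggggdcdcdcdcA   [A ::= d]
ggggdcdcdcdcA ⇒ ggggdcdcdcdcd   [A ::= d]

A ⇒ gAcA ⇒ ggAcAcA ⇒ gggAcAcAcA ⇒ ggggAcAcAcAcA ⇒ ggggdcAcAcAcA ⇒ ggggdcdcAcAcA ⇒ ggggdcdcdcAcA ⇒ ggggdcdcdcdcA ⇒ ggggdcdcdcdcd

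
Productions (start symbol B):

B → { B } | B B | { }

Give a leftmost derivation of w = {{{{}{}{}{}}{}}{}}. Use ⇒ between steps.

B ⇒ {B}   [B → { B }]
{B} ⇒ {BB}   [B → B B]
{BB} ⇒ {{B}B}   [B → { B }]
{{B}B} ⇒ {{BB}B}   [B → B B]
{{BB}B} ⇒ {{{B}B}B}   [B → { B }]
{{{B}B}B} ⇒ {{{BB}B}B}   [B → B B]
{{{BB}B}B} ⇒ {{{BBB}B}B}   [B → B B]
{{{BBB}B}B} ⇒ {{{BBBB}B}B}   [B → B B]
{{{BBBB}B}B} ⇒ {{{{}BBB}B}B}   [B → { }]
{{{{}BBB}B}B} ⇒ {{{{}{}BB}B}B}   [B → { }]
{{{{}{}BB}B}B} ⇒ {{{{}{}{}B}B}B}   [B → { }]
{{{{}{}{}B}B}B} ⇒ {{{{}{}{}{}}B}B}   [B → { }]
{{{{}{}{}{}}B}B} ⇒ {{{{}{}{}{}}{}}B}   [B → { }]
{{{{}{}{}{}}{}}B} ⇒ {{{{}{}{}{}}{}}{}}   [B → { }]

B ⇒ {B} ⇒ {BB} ⇒ {{B}B} ⇒ {{BB}B} ⇒ {{{B}B}B} ⇒ {{{BB}B}B} ⇒ {{{BBB}B}B} ⇒ {{{BBBB}B}B} ⇒ {{{{}BBB}B}B} ⇒ {{{{}{}BB}B}B} ⇒ {{{{}{}{}B}B}B} ⇒ {{{{}{}{}{}}B}B} ⇒ {{{{}{}{}{}}{}}B} ⇒ {{{{}{}{}{}}{}}{}}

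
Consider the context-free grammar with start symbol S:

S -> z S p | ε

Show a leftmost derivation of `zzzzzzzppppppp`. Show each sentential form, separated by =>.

S => zSp => zzSpp => zzzSppp => zzzzSpppp => zzzzzSppppp => zzzzzzSpppppp => zzzzzzzSppppppp => zzzzzzzppppppp

S => zSp   [S -> z S p]
zSp => zzSpp   [S -> z S p]
zzSpp => zzzSppp   [S -> z S p]
zzzSppp => zzzzSpppp   [S -> z S p]
zzzzSpppp => zzzzzSppppp   [S -> z S p]
zzzzzSppppp => zzzzzzSpppppp   [S -> z S p]
zzzzzzSpppppp => zzzzzzzSppppppp   [S -> z S p]
zzzzzzzSppppppp => zzzzzzzppppppp   [S -> ε]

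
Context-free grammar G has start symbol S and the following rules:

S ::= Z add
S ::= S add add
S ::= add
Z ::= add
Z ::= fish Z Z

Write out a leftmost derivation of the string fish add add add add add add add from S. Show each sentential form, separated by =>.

S => S add add => S add add add add => Z add add add add add => fish Z Z add add add add add => fish add Z add add add add add => fish add add add add add add add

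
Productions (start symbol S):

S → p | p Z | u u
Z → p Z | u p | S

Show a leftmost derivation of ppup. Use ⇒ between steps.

S ⇒ pZ ⇒ pS ⇒ ppZ ⇒ ppup

S ⇒ pZ   [S → p Z]
pZ ⇒ pS   [Z → S]
pS ⇒ ppZ   [S → p Z]
ppZ ⇒ ppup   [Z → u p]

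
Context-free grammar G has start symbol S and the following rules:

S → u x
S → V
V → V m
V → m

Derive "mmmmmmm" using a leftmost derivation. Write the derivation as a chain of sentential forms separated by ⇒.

S⇒V⇒Vm⇒Vmm⇒Vmmm⇒Vmmmm⇒Vmmmmm⇒Vmmmmmm⇒mmmmmmm

S ⇒ V   [S → V]
V ⇒ Vm   [V → V m]
Vm ⇒ Vmm   [V → V m]
Vmm ⇒ Vmmm   [V → V m]
Vmmm ⇒ Vmmmm   [V → V m]
Vmmmm ⇒ Vmmmmm   [V → V m]
Vmmmmm ⇒ Vmmmmmm   [V → V m]
Vmmmmmm ⇒ mmmmmmm   [V → m]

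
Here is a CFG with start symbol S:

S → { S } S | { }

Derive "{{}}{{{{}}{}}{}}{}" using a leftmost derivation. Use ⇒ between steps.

S ⇒ {S}S ⇒ {{}}S ⇒ {{}}{S}S ⇒ {{}}{{S}S}S ⇒ {{}}{{{S}S}S}S ⇒ {{}}{{{{}}S}S}S ⇒ {{}}{{{{}}{}}S}S ⇒ {{}}{{{{}}{}}{}}S ⇒ {{}}{{{{}}{}}{}}{}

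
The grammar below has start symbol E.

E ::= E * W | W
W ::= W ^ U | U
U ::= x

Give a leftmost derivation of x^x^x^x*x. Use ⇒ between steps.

E ⇒ E*W   [E ::= E * W]
E*W ⇒ W*W   [E ::= W]
W*W ⇒ W^U*W   [W ::= W ^ U]
W^U*W ⇒ W^U^U*W   [W ::= W ^ U]
W^U^U*W ⇒ W^U^U^U*W   [W ::= W ^ U]
W^U^U^U*W ⇒ U^U^U^U*W   [W ::= U]
U^U^U^U*W ⇒ x^U^U^U*W   [U ::= x]
x^U^U^U*W ⇒ x^x^U^U*W   [U ::= x]
x^x^U^U*W ⇒ x^x^x^U*W   [U ::= x]
x^x^x^U*W ⇒ x^x^x^x*W   [U ::= x]
x^x^x^x*W ⇒ x^x^x^x*U   [W ::= U]
x^x^x^x*U ⇒ x^x^x^x*x   [U ::= x]

E ⇒ E*W ⇒ W*W ⇒ W^U*W ⇒ W^U^U*W ⇒ W^U^U^U*W ⇒ U^U^U^U*W ⇒ x^U^U^U*W ⇒ x^x^U^U*W ⇒ x^x^x^U*W ⇒ x^x^x^x*W ⇒ x^x^x^x*U ⇒ x^x^x^x*x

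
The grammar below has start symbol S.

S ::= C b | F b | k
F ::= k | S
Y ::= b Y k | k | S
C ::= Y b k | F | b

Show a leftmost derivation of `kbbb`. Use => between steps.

S=>Fb=>Sb=>Cbb=>Fbb=>Sbb=>Fbbb=>kbbb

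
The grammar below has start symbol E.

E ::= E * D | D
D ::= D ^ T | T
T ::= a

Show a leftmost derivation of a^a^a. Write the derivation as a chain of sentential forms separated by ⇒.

E ⇒ D   [E ::= D]
D ⇒ D^T   [D ::= D ^ T]
D^T ⇒ D^T^T   [D ::= D ^ T]
D^T^T ⇒ T^T^T   [D ::= T]
T^T^T ⇒ a^T^T   [T ::= a]
a^T^T ⇒ a^a^T   [T ::= a]
a^a^T ⇒ a^a^a   [T ::= a]

E ⇒ D ⇒ D^T ⇒ D^T^T ⇒ T^T^T ⇒ a^T^T ⇒ a^a^T ⇒ a^a^a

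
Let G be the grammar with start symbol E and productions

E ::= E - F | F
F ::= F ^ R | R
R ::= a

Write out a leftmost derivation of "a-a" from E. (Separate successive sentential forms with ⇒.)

E ⇒ E-F ⇒ F-F ⇒ R-F ⇒ a-F ⇒ a-R ⇒ a-a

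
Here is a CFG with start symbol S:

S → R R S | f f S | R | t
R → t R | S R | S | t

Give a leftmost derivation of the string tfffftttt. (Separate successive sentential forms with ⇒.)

S⇒R⇒tR⇒tSR⇒tffSR⇒tffffSR⇒tffffRR⇒tfffftR⇒tffffttR⇒tfffftttR⇒tfffftttt

S ⇒ R   [S → R]
R ⇒ tR   [R → t R]
tR ⇒ tSR   [R → S R]
tSR ⇒ tffSR   [S → f f S]
tffSR ⇒ tffffSR   [S → f f S]
tffffSR ⇒ tffffRR   [S → R]
tffffRR ⇒ tfffftR   [R → t]
tfffftR ⇒ tffffttR   [R → t R]
tffffttR ⇒ tfffftttR   [R → t R]
tfffftttR ⇒ tfffftttt   [R → t]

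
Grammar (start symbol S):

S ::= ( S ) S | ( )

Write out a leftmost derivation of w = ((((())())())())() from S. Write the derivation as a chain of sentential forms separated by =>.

S => (S)S   [S ::= ( S ) S]
(S)S => ((S)S)S   [S ::= ( S ) S]
((S)S)S => (((S)S)S)S   [S ::= ( S ) S]
(((S)S)S)S => ((((S)S)S)S)S   [S ::= ( S ) S]
((((S)S)S)S)S => ((((())S)S)S)S   [S ::= ( )]
((((())S)S)S)S => ((((())())S)S)S   [S ::= ( )]
((((())())S)S)S => ((((())())())S)S   [S ::= ( )]
((((())())())S)S => ((((())())())())S   [S ::= ( )]
((((())())())())S => ((((())())())())()   [S ::= ( )]

S => (S)S => ((S)S)S => (((S)S)S)S => ((((S)S)S)S)S => ((((())S)S)S)S => ((((())())S)S)S => ((((())())())S)S => ((((())())())())S => ((((())())())())()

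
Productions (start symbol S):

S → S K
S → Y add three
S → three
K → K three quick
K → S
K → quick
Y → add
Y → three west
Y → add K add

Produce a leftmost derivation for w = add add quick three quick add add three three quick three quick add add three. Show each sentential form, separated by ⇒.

S ⇒ Y add three ⇒ add K add add three ⇒ add K three quick add add three ⇒ add K three quick three quick add add three ⇒ add S three quick three quick add add three ⇒ add Y add three three quick three quick add add three ⇒ add add K add add three three quick three quick add add three ⇒ add add K three quick add add three three quick three quick add add three ⇒ add add quick three quick add add three three quick three quick add add three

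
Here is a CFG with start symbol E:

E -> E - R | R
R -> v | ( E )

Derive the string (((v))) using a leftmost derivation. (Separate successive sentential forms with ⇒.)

E⇒R⇒(E)⇒(R)⇒((E))⇒((R))⇒(((E)))⇒(((R)))⇒(((v)))

E ⇒ R   [E -> R]
R ⇒ (E)   [R -> ( E )]
(E) ⇒ (R)   [E -> R]
(R) ⇒ ((E))   [R -> ( E )]
((E)) ⇒ ((R))   [E -> R]
((R)) ⇒ (((E)))   [R -> ( E )]
(((E))) ⇒ (((R)))   [E -> R]
(((R))) ⇒ (((v)))   [R -> v]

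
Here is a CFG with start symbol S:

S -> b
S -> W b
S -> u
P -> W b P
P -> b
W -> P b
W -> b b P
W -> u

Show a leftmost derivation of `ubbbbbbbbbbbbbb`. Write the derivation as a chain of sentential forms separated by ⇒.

S⇒Wb⇒Pbb⇒WbPbb⇒ubPbb⇒ubWbPbb⇒ubPbbPbb⇒ubWbPbbPbb⇒ubPbbPbbPbb⇒ubWbPbbPbbPbb⇒ubbbPbPbbPbbPbb⇒ubbbbbPbbPbbPbb⇒ubbbbbbbbPbbPbb⇒ubbbbbbbbbbbPbb⇒ubbbbbbbbbbbbbb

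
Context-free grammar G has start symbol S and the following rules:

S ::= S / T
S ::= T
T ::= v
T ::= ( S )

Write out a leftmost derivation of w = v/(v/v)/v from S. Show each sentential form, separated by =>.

S=>S/T=>S/T/T=>T/T/T=>v/T/T=>v/(S)/T=>v/(S/T)/T=>v/(T/T)/T=>v/(v/T)/T=>v/(v/v)/T=>v/(v/v)/v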